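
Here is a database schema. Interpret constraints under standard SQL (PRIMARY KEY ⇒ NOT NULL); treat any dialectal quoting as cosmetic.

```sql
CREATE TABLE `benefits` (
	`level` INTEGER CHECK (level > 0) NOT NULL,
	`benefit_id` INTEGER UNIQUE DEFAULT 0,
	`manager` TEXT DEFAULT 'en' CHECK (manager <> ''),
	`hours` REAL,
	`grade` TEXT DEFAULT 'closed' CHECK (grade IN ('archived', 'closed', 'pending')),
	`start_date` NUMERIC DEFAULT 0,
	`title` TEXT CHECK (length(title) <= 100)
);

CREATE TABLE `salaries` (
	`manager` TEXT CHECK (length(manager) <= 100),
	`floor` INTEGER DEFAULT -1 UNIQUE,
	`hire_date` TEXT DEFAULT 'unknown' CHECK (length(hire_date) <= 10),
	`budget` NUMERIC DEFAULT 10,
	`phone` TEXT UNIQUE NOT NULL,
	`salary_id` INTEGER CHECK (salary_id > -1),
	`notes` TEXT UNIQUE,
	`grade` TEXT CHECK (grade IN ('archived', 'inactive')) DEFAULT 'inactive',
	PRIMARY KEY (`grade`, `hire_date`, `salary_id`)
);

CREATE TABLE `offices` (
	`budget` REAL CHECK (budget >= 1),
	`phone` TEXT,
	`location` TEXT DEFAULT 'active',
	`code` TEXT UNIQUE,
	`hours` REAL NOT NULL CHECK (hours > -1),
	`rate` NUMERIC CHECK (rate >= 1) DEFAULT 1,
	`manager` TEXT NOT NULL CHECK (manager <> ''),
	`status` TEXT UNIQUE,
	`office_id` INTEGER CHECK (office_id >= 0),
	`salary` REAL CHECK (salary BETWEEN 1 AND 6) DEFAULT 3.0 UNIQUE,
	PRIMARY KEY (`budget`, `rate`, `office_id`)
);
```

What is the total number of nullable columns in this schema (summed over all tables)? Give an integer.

benefits: 6 nullable (benefit_id, manager, hours, grade, start_date, title — PK none and explicit NOT NULL columns excluded).
salaries: 4 nullable (manager, floor, budget, notes — PK (grade, hire_date, salary_id) and explicit NOT NULL columns excluded).
offices: 5 nullable (phone, location, code, status, salary — PK (budget, rate, office_id) and explicit NOT NULL columns excluded).
Total: 6 + 4 + 5 = 15.

15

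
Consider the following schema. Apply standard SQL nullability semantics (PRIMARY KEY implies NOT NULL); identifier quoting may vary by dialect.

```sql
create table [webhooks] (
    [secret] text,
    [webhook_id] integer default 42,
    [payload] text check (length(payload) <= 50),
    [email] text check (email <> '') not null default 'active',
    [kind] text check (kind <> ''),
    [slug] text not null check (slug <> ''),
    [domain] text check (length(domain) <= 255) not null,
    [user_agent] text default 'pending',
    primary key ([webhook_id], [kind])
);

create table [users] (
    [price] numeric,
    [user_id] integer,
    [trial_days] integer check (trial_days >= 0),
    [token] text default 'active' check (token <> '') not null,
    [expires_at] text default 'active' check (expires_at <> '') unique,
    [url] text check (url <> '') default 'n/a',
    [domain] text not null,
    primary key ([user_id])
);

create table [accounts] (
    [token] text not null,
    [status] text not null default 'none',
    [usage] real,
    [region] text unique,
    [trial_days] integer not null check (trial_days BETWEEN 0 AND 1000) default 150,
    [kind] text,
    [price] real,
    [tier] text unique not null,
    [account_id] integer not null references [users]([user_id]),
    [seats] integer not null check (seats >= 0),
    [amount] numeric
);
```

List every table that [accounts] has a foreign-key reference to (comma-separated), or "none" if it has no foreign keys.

users

- account_id REFERENCES users(user_id).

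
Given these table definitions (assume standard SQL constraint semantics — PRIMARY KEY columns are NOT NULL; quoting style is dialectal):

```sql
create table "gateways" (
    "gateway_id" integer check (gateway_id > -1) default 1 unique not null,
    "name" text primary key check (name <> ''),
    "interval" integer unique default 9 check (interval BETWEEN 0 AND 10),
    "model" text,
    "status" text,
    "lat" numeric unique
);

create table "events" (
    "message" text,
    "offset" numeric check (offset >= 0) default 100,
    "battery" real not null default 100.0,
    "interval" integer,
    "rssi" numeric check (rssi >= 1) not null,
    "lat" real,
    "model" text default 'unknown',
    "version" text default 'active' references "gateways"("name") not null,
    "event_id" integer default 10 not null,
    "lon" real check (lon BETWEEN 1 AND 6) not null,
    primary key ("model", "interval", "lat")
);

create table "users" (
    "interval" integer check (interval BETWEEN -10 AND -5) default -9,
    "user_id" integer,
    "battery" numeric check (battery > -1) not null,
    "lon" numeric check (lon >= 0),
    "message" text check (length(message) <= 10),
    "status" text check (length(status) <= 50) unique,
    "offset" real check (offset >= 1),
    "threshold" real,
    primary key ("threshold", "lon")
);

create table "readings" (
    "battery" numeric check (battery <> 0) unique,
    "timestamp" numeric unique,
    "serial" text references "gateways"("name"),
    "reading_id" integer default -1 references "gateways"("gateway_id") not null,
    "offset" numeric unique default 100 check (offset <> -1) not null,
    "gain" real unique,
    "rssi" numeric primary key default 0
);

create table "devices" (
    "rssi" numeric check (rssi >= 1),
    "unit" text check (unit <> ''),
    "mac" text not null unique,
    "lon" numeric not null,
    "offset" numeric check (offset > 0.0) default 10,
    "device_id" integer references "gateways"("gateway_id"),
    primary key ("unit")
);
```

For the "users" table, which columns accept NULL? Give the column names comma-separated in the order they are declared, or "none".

- interval: CHECK does not forbid NULL (a CHECK constraint passes when its expression is NULL) → nullable.
- user_id: no NOT NULL constraint applies → nullable.
- battery: declared NOT NULL → not nullable.
- lon: part of the PRIMARY KEY, which implies NOT NULL → not nullable.
- message: CHECK does not forbid NULL (a CHECK constraint passes when its expression is NULL) → nullable.
- status: CHECK does not forbid NULL (a CHECK constraint passes when its expression is NULL) → nullable.
- offset: CHECK does not forbid NULL (a CHECK constraint passes when its expression is NULL) → nullable.
- threshold: part of the PRIMARY KEY, which implies NOT NULL → not nullable.

interval, user_id, message, status, offset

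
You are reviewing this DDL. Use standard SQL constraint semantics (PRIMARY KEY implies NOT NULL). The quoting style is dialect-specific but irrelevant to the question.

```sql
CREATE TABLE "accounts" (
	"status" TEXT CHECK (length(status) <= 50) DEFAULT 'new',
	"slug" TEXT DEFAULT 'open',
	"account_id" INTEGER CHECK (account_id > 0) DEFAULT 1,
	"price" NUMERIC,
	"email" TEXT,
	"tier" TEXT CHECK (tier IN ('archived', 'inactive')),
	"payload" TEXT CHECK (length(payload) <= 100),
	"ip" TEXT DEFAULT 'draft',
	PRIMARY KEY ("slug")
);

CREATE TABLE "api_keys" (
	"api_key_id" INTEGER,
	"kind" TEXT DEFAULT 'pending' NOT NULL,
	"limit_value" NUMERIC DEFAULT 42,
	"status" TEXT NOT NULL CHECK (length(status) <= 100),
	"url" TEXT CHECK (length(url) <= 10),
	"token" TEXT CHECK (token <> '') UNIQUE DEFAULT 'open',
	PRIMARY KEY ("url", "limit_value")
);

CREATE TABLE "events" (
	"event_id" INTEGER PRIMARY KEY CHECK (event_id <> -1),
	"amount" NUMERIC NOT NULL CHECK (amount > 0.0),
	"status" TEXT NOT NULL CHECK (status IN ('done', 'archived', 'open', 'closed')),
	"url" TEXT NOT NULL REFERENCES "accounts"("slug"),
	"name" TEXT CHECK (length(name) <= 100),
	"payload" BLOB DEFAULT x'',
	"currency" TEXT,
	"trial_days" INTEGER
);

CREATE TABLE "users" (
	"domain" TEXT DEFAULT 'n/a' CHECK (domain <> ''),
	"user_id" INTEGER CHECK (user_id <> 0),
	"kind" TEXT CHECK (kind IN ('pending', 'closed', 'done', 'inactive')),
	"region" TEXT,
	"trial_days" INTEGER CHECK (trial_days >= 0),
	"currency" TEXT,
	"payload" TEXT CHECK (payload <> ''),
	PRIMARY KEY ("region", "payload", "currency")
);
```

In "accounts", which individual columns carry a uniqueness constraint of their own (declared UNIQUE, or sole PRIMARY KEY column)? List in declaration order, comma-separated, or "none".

slug

- status: no UNIQUE or single-column PK constraint.
- slug: single-column PRIMARY KEY → unique.
- account_id: no UNIQUE or single-column PK constraint.
- price: no UNIQUE or single-column PK constraint.
- email: no UNIQUE or single-column PK constraint.
- tier: no UNIQUE or single-column PK constraint.
- payload: no UNIQUE or single-column PK constraint.
- ip: no UNIQUE or single-column PK constraint.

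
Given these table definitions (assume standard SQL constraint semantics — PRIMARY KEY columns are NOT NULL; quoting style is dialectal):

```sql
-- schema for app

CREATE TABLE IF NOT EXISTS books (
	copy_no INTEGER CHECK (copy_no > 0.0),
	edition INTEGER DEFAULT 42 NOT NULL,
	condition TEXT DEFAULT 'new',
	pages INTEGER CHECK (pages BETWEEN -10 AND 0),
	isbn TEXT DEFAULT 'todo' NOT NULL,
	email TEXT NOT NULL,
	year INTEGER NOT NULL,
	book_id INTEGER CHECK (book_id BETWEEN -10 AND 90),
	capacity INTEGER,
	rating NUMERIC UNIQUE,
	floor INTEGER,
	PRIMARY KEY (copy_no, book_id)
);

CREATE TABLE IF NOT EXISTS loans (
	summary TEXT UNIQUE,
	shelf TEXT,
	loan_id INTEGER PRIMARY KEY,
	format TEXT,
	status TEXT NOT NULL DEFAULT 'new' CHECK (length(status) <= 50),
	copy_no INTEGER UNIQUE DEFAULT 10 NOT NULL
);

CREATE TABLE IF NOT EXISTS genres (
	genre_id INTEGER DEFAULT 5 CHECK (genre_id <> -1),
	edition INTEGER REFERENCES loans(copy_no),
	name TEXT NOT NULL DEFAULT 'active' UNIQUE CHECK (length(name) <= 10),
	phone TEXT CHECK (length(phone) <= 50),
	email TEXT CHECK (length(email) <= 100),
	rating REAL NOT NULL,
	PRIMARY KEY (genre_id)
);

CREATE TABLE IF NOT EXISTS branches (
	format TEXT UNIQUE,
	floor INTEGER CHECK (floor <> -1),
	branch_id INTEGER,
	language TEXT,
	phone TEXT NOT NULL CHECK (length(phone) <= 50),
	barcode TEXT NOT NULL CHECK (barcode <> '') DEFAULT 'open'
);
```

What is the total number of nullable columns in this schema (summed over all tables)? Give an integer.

15

books: 5 nullable (condition, pages, capacity, rating, floor — PK (copy_no, book_id) and explicit NOT NULL columns excluded).
loans: 3 nullable (summary, shelf, format — PK (loan_id) and explicit NOT NULL columns excluded).
genres: 3 nullable (edition, phone, email — PK (genre_id) and explicit NOT NULL columns excluded).
branches: 4 nullable (format, floor, branch_id, language — PK none and explicit NOT NULL columns excluded).
Total: 5 + 3 + 3 + 4 = 15.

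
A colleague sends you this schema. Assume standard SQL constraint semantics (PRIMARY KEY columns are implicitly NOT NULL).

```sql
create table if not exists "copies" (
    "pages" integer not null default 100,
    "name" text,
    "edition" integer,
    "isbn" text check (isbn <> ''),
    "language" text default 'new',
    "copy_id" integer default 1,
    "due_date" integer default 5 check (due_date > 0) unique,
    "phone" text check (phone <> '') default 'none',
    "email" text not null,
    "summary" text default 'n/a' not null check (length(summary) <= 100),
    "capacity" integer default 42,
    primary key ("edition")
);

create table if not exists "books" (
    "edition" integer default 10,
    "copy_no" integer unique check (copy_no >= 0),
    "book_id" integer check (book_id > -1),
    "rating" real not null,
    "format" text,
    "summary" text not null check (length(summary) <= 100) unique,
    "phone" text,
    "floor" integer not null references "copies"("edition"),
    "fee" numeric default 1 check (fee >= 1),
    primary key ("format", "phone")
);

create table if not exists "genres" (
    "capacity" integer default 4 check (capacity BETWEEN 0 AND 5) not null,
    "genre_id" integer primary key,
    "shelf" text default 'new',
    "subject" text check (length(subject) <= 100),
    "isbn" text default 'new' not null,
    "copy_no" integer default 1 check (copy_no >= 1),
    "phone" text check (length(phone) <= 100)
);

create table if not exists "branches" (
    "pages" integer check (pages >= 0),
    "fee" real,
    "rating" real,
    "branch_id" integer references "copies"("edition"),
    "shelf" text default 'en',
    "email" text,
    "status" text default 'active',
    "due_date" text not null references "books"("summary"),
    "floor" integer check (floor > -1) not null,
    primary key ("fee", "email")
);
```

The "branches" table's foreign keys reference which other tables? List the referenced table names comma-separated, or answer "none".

copies, books

- branch_id REFERENCES copies(edition).
- due_date REFERENCES books(summary).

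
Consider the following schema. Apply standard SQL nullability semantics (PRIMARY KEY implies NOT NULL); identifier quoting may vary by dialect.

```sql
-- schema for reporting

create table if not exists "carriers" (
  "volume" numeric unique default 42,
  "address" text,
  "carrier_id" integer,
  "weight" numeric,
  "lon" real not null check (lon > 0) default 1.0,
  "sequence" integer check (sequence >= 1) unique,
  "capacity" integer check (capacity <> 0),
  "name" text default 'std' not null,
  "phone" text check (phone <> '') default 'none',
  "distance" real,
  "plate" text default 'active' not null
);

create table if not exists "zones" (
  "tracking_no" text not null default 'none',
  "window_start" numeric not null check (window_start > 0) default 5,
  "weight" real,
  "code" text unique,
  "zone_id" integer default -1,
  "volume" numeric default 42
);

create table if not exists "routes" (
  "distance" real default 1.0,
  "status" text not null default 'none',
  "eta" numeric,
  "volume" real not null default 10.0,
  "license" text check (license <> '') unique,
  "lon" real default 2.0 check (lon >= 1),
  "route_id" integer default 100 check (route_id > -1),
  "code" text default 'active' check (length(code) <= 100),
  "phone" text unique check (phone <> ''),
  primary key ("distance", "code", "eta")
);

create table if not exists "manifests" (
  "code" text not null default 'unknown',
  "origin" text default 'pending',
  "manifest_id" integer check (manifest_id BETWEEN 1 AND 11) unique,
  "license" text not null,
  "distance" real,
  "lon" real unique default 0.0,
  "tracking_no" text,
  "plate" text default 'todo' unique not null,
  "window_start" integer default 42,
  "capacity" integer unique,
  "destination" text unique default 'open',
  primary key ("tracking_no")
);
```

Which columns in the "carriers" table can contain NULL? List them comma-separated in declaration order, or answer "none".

volume, address, carrier_id, weight, sequence, capacity, phone, distance

- volume: UNIQUE does not imply NOT NULL → nullable.
- address: no NOT NULL constraint applies → nullable.
- carrier_id: no NOT NULL constraint applies → nullable.
- weight: no NOT NULL constraint applies → nullable.
- lon: declared NOT NULL → not nullable.
- sequence: CHECK does not forbid NULL (a CHECK constraint passes when its expression is NULL) → nullable.
- capacity: CHECK does not forbid NULL (a CHECK constraint passes when its expression is NULL) → nullable.
- name: declared NOT NULL → not nullable.
- phone: CHECK does not forbid NULL (a CHECK constraint passes when its expression is NULL) → nullable.
- distance: no NOT NULL constraint applies → nullable.
- plate: declared NOT NULL → not nullable.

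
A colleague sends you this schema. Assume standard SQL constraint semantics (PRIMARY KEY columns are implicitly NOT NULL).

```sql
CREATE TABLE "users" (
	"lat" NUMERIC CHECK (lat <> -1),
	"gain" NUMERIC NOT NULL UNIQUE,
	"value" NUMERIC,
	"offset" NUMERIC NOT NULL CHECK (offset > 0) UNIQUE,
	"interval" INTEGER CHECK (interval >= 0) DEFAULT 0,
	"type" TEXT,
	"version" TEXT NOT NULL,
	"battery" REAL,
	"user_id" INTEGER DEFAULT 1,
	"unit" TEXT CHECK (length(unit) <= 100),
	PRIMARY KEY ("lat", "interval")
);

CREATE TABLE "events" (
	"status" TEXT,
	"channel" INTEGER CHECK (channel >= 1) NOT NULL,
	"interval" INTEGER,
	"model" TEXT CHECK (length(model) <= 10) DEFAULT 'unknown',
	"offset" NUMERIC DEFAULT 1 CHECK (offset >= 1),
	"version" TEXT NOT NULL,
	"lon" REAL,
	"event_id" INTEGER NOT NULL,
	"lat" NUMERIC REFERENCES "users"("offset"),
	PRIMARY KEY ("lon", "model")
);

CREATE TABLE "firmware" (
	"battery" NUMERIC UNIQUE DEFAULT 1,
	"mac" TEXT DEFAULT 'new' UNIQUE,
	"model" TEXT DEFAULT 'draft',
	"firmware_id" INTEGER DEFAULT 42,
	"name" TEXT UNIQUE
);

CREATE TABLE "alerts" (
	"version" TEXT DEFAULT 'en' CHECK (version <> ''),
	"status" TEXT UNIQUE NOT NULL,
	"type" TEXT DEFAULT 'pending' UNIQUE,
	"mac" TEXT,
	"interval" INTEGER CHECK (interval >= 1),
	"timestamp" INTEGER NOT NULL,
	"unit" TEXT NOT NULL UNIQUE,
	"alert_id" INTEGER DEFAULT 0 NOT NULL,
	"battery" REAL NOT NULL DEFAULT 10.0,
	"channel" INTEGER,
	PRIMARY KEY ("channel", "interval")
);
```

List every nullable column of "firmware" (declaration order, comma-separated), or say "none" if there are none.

- battery: UNIQUE does not imply NOT NULL → nullable.
- mac: UNIQUE does not imply NOT NULL → nullable.
- model: DEFAULT only fills an omitted column; an explicit NULL is still allowed → nullable.
- firmware_id: DEFAULT only fills an omitted column; an explicit NULL is still allowed → nullable.
- name: UNIQUE does not imply NOT NULL → nullable.

battery, mac, model, firmware_id, name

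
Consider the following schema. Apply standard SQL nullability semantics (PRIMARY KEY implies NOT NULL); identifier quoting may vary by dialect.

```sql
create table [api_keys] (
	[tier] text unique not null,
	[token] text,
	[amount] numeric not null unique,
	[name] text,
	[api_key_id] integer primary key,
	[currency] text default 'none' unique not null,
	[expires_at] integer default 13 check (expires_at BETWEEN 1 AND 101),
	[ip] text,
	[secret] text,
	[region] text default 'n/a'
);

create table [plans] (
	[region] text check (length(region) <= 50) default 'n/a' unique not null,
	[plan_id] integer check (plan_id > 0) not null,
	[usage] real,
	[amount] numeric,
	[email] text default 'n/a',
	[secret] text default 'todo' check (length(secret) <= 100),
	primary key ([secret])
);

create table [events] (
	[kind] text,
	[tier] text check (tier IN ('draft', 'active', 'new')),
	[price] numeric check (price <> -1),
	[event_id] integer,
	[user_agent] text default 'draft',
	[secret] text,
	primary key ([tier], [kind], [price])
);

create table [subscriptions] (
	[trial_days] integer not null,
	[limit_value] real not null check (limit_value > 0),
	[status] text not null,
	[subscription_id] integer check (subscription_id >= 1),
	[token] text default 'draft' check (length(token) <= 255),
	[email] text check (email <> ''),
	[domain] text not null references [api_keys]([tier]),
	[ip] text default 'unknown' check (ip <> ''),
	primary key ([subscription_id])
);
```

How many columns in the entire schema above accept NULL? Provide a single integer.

api_keys: 6 nullable (token, name, expires_at, ip, secret, region — PK (api_key_id) and explicit NOT NULL columns excluded).
plans: 3 nullable (usage, amount, email — PK (secret) and explicit NOT NULL columns excluded).
events: 3 nullable (event_id, user_agent, secret — PK (tier, kind, price) and explicit NOT NULL columns excluded).
subscriptions: 3 nullable (token, email, ip — PK (subscription_id) and explicit NOT NULL columns excluded).
Total: 6 + 3 + 3 + 3 = 15.

15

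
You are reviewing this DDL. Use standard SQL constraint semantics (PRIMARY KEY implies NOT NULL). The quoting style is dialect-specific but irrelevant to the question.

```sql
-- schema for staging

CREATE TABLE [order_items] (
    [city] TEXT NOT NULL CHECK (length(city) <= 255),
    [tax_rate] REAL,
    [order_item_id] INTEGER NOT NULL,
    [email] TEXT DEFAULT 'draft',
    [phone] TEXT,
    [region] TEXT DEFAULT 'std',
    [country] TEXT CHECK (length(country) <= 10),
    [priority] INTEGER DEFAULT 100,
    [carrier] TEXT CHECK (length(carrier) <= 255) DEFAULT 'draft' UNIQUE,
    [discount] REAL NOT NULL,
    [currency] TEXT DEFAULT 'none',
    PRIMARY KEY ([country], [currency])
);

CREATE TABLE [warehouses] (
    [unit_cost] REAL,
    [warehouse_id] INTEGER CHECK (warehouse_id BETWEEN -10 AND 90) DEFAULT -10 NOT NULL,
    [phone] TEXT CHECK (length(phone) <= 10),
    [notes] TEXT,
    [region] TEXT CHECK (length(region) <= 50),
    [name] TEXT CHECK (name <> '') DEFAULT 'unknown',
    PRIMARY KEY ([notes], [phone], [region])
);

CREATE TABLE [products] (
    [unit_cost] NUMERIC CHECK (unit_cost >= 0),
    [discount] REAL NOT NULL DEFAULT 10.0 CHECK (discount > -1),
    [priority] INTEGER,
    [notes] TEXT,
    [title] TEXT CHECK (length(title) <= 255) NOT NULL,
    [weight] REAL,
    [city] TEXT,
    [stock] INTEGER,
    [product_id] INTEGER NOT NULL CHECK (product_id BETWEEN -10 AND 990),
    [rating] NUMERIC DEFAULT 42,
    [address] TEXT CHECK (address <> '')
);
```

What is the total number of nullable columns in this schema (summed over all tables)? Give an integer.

order_items: 6 nullable (tax_rate, email, phone, region, priority, carrier — PK (country, currency) and explicit NOT NULL columns excluded).
warehouses: 2 nullable (unit_cost, name — PK (notes, phone, region) and explicit NOT NULL columns excluded).
products: 8 nullable (unit_cost, priority, notes, weight, city, stock, rating, address — PK none and explicit NOT NULL columns excluded).
Total: 6 + 2 + 8 = 16.

16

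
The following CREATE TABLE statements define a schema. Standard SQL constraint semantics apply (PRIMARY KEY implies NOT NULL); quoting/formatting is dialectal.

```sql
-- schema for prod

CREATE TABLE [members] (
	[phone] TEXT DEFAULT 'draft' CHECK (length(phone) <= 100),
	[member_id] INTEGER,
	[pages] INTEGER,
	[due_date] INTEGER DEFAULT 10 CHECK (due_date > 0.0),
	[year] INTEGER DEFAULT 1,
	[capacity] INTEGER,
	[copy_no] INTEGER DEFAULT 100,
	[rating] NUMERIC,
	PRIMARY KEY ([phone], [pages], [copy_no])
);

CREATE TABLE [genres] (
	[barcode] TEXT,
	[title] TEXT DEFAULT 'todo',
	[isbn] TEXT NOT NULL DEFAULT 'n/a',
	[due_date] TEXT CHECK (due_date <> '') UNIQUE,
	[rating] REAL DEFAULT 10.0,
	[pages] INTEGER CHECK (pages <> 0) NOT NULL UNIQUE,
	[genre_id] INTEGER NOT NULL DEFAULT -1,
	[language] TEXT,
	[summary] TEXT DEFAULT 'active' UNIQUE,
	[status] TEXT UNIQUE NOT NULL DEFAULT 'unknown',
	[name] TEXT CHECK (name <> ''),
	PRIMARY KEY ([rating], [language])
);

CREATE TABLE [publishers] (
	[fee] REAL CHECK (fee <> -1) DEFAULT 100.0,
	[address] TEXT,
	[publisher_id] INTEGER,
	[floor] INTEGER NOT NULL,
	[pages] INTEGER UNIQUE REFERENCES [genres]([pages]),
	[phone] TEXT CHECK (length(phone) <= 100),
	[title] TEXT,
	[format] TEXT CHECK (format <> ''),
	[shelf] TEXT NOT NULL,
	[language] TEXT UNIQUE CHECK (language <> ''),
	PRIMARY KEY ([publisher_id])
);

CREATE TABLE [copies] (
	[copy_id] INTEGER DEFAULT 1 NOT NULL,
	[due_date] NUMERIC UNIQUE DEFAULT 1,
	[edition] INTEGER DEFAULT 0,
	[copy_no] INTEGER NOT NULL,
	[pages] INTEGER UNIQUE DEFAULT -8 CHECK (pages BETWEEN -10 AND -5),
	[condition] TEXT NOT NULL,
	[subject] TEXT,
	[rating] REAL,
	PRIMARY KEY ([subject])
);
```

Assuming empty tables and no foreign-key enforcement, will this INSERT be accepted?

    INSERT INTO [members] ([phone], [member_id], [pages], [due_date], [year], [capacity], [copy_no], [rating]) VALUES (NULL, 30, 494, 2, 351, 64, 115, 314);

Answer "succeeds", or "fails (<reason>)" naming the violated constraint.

fails (NOT NULL on phone)

phone is explicitly set to NULL, but phone is part of the PRIMARY KEY (implied NOT NULL).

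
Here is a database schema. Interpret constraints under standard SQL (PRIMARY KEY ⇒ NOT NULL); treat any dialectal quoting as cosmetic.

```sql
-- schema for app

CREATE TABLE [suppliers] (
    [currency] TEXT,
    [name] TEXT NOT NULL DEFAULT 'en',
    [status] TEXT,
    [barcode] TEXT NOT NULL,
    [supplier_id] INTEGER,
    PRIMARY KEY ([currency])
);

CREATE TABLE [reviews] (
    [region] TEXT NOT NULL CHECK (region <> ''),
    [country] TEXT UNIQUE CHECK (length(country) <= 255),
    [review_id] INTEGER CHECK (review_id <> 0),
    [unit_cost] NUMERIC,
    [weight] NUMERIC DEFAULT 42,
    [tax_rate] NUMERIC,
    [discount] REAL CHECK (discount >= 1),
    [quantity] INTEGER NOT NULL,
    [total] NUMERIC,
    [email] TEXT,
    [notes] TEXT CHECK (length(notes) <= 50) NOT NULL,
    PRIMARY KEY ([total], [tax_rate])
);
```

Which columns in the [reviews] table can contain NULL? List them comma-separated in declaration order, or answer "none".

- region: declared NOT NULL → not nullable.
- country: CHECK does not forbid NULL (a CHECK constraint passes when its expression is NULL) → nullable.
- review_id: CHECK does not forbid NULL (a CHECK constraint passes when its expression is NULL) → nullable.
- unit_cost: no NOT NULL constraint applies → nullable.
- weight: DEFAULT only fills an omitted column; an explicit NULL is still allowed → nullable.
- tax_rate: part of the PRIMARY KEY, which implies NOT NULL → not nullable.
- discount: CHECK does not forbid NULL (a CHECK constraint passes when its expression is NULL) → nullable.
- quantity: declared NOT NULL → not nullable.
- total: part of the PRIMARY KEY, which implies NOT NULL → not nullable.
- email: no NOT NULL constraint applies → nullable.
- notes: declared NOT NULL → not nullable.

country, review_id, unit_cost, weight, discount, email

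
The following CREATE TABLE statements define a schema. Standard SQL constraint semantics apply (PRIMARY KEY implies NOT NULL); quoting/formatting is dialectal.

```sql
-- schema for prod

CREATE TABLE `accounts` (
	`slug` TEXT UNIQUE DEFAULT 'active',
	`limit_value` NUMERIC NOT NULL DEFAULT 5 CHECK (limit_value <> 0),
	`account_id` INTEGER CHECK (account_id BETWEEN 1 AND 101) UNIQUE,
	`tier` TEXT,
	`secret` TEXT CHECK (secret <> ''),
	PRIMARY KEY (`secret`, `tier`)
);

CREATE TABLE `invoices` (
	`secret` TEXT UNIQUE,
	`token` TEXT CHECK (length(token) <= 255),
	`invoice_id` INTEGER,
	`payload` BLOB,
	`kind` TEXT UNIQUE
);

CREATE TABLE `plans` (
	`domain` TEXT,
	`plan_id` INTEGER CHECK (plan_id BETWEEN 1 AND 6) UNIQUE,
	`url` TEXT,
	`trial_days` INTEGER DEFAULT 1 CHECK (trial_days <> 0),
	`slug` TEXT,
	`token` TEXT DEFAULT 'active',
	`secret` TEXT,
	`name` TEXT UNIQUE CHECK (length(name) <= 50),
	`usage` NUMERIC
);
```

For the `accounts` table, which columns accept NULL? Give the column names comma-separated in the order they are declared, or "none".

- slug: UNIQUE does not imply NOT NULL → nullable.
- limit_value: declared NOT NULL → not nullable.
- account_id: CHECK does not forbid NULL (a CHECK constraint passes when its expression is NULL) → nullable.
- tier: part of the PRIMARY KEY, which implies NOT NULL → not nullable.
- secret: part of the PRIMARY KEY, which implies NOT NULL → not nullable.

slug, account_id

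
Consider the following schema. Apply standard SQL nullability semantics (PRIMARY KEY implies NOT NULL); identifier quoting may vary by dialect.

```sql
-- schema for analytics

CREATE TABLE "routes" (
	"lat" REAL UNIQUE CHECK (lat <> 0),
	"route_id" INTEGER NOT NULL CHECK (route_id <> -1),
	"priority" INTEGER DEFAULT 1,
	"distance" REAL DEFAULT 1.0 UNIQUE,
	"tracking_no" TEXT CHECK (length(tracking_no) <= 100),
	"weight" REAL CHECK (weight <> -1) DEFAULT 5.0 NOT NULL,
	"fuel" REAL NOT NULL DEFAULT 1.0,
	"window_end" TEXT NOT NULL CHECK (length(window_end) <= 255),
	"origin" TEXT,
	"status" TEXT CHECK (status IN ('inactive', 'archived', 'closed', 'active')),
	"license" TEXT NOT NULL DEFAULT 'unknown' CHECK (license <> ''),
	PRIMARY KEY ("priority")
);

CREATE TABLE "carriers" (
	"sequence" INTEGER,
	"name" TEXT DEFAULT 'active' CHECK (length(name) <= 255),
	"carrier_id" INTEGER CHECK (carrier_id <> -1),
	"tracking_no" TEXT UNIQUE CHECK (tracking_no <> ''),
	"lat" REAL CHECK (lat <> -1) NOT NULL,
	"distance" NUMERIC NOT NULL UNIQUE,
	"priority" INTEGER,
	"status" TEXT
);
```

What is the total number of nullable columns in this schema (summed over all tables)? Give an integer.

11

routes: 5 nullable (lat, distance, tracking_no, origin, status — PK (priority) and explicit NOT NULL columns excluded).
carriers: 6 nullable (sequence, name, carrier_id, tracking_no, priority, status — PK none and explicit NOT NULL columns excluded).
Total: 5 + 6 = 11.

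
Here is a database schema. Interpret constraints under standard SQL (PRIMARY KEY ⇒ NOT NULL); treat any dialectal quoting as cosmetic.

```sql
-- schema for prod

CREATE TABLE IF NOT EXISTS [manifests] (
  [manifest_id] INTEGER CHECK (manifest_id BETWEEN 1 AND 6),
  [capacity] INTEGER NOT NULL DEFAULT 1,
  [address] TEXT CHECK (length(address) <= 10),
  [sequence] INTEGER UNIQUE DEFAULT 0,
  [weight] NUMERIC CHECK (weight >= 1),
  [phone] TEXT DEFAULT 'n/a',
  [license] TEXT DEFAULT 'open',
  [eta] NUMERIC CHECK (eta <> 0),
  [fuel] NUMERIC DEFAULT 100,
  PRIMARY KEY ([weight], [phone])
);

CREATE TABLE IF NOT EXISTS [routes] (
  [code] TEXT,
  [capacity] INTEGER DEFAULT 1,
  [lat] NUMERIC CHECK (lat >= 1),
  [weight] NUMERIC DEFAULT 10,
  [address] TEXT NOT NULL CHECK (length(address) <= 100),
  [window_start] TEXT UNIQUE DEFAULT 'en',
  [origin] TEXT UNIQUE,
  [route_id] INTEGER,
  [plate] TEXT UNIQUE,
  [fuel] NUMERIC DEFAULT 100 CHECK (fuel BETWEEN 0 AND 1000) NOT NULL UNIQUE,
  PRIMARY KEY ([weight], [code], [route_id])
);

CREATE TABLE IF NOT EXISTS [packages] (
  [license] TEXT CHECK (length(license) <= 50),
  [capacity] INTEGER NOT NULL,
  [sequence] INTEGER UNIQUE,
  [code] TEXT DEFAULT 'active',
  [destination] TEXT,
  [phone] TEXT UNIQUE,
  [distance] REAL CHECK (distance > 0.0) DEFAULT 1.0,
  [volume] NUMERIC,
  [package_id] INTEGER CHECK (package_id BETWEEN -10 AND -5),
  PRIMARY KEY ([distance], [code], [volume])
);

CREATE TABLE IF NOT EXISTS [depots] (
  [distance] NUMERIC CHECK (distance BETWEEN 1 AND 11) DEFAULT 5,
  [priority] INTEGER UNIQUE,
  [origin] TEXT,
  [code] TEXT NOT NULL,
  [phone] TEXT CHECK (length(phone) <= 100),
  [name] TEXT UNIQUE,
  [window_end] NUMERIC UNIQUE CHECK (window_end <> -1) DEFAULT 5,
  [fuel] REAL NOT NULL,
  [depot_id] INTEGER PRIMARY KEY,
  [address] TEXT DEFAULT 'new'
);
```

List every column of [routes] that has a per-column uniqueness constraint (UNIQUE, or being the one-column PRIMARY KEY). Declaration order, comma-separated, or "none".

- code: part of a composite PRIMARY KEY — only the tuple is unique, not this column on its own.
- capacity: no UNIQUE or single-column PK constraint.
- lat: no UNIQUE or single-column PK constraint.
- weight: part of a composite PRIMARY KEY — only the tuple is unique, not this column on its own.
- address: no UNIQUE or single-column PK constraint.
- window_start: declared UNIQUE → unique.
- origin: declared UNIQUE → unique.
- route_id: part of a composite PRIMARY KEY — only the tuple is unique, not this column on its own.
- plate: declared UNIQUE → unique.
- fuel: declared UNIQUE → unique.

window_start, origin, plate, fuel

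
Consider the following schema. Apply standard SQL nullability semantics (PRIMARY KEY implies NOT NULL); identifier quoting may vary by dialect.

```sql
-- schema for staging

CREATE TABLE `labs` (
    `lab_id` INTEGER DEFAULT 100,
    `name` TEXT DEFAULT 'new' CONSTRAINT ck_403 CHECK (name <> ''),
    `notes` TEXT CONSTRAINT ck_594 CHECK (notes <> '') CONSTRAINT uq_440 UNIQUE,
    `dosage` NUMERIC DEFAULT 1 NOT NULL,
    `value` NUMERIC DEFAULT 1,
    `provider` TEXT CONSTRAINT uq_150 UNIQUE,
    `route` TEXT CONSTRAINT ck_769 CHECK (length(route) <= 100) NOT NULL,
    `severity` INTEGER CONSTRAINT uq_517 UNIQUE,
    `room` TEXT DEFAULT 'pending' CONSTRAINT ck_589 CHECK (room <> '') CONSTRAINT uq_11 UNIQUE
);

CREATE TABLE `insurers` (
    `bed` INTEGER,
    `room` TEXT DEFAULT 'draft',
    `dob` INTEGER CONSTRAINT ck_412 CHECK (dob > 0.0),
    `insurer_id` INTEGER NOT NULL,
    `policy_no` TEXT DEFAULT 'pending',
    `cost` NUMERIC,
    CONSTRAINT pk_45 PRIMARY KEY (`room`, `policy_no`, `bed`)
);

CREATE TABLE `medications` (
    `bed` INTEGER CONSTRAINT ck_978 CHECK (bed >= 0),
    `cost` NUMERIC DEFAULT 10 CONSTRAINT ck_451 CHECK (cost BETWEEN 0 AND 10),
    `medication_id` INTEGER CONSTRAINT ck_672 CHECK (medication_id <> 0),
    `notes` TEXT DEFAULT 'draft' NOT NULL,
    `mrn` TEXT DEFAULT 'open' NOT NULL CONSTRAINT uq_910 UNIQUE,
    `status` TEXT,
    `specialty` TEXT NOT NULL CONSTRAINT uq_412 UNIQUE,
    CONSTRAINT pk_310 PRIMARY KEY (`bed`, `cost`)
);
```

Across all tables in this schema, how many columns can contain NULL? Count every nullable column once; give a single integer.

11

labs: 7 nullable (lab_id, name, notes, value, provider, severity, room — PK none and explicit NOT NULL columns excluded).
insurers: 2 nullable (dob, cost — PK (room, policy_no, bed) and explicit NOT NULL columns excluded).
medications: 2 nullable (medication_id, status — PK (bed, cost) and explicit NOT NULL columns excluded).
Total: 7 + 2 + 2 = 11.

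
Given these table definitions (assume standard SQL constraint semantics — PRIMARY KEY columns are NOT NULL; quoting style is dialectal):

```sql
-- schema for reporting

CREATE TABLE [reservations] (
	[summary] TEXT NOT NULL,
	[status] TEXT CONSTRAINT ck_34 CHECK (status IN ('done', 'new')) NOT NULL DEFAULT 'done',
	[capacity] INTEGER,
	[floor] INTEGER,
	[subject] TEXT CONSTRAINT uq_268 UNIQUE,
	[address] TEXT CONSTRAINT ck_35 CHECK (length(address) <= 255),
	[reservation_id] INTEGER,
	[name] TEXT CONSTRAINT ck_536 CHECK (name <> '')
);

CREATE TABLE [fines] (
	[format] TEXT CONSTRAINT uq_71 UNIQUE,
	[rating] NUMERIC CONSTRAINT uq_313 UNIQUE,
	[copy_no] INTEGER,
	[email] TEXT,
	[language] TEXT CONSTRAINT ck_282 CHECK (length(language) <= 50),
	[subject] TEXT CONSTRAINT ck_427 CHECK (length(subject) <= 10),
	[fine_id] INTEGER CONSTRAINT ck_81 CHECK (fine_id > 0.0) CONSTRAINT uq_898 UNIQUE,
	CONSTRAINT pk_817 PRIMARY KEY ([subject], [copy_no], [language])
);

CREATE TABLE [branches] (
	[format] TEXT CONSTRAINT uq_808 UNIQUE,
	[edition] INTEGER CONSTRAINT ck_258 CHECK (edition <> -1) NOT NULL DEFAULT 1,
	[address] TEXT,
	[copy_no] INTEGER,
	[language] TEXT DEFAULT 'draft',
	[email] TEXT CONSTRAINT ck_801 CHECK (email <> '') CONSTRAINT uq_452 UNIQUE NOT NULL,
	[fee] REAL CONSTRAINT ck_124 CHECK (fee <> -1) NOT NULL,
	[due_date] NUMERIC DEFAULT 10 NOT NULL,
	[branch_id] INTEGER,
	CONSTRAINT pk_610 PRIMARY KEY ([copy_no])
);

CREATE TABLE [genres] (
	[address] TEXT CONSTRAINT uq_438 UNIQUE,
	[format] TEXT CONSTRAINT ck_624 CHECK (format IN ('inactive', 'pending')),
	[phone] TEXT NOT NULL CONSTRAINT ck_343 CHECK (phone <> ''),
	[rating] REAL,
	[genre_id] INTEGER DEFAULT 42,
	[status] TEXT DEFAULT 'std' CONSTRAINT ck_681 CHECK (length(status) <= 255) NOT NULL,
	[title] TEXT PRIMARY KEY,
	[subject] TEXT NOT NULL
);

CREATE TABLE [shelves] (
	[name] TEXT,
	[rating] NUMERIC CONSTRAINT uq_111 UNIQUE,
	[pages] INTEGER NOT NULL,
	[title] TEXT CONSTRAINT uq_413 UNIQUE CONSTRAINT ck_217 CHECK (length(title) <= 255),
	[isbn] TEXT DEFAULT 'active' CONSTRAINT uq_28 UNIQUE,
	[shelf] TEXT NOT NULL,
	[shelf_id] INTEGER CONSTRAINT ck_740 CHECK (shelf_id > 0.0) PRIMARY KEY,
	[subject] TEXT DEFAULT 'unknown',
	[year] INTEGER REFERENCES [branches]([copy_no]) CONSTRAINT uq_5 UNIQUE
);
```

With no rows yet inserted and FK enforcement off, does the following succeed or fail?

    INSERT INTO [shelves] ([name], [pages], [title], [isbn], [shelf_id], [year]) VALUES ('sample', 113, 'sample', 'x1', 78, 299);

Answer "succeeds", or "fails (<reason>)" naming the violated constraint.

shelf is omitted from the column list and has no DEFAULT, so it would receive NULL.
But shelf is declared NOT NULL.

fails (NOT NULL on shelf)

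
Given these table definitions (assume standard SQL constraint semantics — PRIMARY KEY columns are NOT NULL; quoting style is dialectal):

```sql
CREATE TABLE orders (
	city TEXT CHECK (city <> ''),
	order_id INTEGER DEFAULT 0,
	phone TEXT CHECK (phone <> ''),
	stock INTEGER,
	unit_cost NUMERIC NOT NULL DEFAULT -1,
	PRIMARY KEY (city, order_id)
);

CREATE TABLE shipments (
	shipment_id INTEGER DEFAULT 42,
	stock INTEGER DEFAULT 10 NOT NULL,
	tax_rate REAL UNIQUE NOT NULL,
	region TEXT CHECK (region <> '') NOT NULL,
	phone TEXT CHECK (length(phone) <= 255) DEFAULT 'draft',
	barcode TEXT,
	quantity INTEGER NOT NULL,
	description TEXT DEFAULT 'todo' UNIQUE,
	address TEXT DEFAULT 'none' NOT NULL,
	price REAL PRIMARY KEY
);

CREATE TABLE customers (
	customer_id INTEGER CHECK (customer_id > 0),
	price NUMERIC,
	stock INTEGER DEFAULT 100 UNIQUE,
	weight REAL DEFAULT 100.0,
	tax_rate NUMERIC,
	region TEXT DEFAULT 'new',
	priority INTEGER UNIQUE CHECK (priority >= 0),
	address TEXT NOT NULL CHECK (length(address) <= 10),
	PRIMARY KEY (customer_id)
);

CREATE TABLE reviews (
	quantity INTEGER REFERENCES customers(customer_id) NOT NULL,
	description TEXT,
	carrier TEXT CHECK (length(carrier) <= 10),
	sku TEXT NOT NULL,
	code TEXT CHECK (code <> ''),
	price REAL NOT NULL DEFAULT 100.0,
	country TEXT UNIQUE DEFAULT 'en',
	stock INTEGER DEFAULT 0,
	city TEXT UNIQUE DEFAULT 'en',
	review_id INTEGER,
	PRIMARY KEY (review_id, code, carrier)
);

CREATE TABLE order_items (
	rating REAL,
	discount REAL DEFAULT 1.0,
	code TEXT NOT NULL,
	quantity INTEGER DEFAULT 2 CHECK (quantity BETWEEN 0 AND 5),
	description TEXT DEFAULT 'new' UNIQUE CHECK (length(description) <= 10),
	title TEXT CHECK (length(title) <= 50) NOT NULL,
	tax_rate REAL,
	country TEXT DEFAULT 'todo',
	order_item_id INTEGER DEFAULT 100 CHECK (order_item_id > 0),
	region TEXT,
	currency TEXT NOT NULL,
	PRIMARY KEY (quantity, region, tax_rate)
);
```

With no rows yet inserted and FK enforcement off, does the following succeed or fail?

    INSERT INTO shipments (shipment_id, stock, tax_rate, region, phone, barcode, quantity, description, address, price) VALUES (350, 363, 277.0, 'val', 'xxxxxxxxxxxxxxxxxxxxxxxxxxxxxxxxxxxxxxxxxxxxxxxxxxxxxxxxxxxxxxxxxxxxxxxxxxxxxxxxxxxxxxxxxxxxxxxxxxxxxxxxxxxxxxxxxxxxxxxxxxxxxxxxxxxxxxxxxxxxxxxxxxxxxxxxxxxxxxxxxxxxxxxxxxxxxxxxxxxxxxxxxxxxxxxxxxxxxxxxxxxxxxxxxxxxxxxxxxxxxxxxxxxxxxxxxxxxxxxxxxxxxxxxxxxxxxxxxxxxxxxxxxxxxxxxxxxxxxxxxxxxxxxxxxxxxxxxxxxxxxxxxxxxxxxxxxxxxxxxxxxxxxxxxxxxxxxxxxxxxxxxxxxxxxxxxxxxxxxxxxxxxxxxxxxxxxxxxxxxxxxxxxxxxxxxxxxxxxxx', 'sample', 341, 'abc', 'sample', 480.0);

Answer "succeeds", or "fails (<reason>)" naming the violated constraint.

The value 'xxxxxxxxxxxxxxxxxxxxxxxxxxxxxxxxxxxxxxxxxxxxxxxxxxxxxxxxxxxxxxxxxxxxxxxxxxxxxxxxxxxxxxxxxxxxxxxxxxxxxxxxxxxxxxxxxxxxxxxxxxxxxxxxxxxxxxxxxxxxxxxxxxxxxxxxxxxxxxxxxxxxxxxxxxxxxxxxxxxxxxxxxxxxxxxxxxxxxxxxxxxxxxxxxxxxxxxxxxxxxxxxxxxxxxxxxxxxxxxxxxxxxxxxxxxxxxxxxxxxxxxxxxxxxxxxxxxxxxxxxxxxxxxxxxxxxxxxxxxxxxxxxxxxxxxxxxxxxxxxxxxxxxxxxxxxxxxxxxxxxxxxxxxxxxxxxxxxxxxxxxxxxxxxxxxxxxxxxxxxxxxxxxxxxxxxxxxxxxxx' for phone violates CHECK (length(phone) <= 255).

fails (CHECK on phone)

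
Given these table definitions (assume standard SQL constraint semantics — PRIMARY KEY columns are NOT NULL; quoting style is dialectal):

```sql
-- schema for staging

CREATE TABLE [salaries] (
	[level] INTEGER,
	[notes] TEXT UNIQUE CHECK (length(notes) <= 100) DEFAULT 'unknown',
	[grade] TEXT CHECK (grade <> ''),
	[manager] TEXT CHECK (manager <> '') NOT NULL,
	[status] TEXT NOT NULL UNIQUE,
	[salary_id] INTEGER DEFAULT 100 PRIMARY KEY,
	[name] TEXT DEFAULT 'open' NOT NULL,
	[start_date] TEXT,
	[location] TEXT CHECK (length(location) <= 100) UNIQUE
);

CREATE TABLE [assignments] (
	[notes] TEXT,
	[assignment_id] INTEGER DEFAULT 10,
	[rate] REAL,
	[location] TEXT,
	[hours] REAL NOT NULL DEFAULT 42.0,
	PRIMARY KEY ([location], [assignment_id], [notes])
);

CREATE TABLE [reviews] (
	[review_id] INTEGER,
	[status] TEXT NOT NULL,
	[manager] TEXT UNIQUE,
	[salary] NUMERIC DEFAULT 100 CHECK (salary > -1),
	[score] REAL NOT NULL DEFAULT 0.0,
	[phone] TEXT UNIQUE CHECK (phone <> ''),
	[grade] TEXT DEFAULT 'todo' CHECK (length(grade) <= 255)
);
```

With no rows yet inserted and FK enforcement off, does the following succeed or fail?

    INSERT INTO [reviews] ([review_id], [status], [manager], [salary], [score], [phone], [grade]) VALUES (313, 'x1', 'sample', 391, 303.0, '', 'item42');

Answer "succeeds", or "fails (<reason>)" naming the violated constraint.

fails (CHECK on phone)

The value '' for phone violates CHECK (phone <> '').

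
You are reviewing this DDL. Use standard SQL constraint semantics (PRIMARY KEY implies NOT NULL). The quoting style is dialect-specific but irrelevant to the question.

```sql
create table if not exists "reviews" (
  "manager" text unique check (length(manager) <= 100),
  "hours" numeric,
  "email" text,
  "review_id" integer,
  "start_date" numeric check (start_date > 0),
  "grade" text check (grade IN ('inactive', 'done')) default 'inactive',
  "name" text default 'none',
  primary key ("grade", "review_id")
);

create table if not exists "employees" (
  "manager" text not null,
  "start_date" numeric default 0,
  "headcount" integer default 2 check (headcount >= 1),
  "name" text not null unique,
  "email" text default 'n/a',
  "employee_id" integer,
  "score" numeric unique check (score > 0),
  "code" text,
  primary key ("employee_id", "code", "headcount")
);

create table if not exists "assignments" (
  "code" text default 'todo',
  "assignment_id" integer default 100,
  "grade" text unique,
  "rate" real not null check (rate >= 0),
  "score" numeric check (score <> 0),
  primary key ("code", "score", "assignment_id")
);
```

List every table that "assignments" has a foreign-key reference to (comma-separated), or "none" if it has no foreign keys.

none

No column in assignments has a REFERENCES clause.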